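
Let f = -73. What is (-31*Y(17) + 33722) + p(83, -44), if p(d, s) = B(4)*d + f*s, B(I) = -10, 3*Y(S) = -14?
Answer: 108746/3 ≈ 36249.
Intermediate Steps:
Y(S) = -14/3 (Y(S) = (⅓)*(-14) = -14/3)
p(d, s) = -73*s - 10*d (p(d, s) = -10*d - 73*s = -73*s - 10*d)
(-31*Y(17) + 33722) + p(83, -44) = (-31*(-14/3) + 33722) + (-73*(-44) - 10*83) = (434/3 + 33722) + (3212 - 830) = 101600/3 + 2382 = 108746/3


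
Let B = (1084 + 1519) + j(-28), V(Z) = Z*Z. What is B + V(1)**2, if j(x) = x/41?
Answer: 106736/41 ≈ 2603.3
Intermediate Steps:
j(x) = x/41
V(Z) = Z**2
B = 106695/41 (B = (1084 + 1519) + (1/41)*(-28) = 2603 - 28/41 = 106695/41 ≈ 2602.3)
B + V(1)**2 = 106695/41 + (1**2)**2 = 106695/41 + 1**2 = 106695/41 + 1 = 106736/41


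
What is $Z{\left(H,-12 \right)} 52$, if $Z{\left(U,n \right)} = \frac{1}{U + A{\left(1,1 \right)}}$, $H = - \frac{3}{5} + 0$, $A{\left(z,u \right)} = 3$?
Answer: $\frac{65}{3} \approx 21.667$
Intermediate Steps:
$H = - \frac{3}{5}$ ($H = \left(-3\right) \frac{1}{5} + 0 = - \frac{3}{5} + 0 = - \frac{3}{5} \approx -0.6$)
$Z{\left(U,n \right)} = \frac{1}{3 + U}$ ($Z{\left(U,n \right)} = \frac{1}{U + 3} = \frac{1}{3 + U}$)
$Z{\left(H,-12 \right)} 52 = \frac{1}{3 - \frac{3}{5}} \cdot 52 = \frac{1}{\frac{12}{5}} \cdot 52 = \frac{5}{12} \cdot 52 = \frac{65}{3}$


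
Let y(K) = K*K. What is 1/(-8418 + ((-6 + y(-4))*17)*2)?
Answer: -1/8078 ≈ -0.00012379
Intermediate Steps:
y(K) = K**2
1/(-8418 + ((-6 + y(-4))*17)*2) = 1/(-8418 + ((-6 + (-4)**2)*17)*2) = 1/(-8418 + ((-6 + 16)*17)*2) = 1/(-8418 + (10*17)*2) = 1/(-8418 + 170*2) = 1/(-8418 + 340) = 1/(-8078) = -1/8078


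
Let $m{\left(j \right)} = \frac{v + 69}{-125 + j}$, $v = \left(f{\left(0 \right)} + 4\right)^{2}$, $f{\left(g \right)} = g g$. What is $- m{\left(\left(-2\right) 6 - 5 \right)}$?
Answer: $\frac{85}{142} \approx 0.59859$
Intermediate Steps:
$f{\left(g \right)} = g^{2}$
$v = 16$ ($v = \left(0^{2} + 4\right)^{2} = \left(0 + 4\right)^{2} = 4^{2} = 16$)
$m{\left(j \right)} = \frac{85}{-125 + j}$ ($m{\left(j \right)} = \frac{16 + 69}{-125 + j} = \frac{85}{-125 + j}$)
$- m{\left(\left(-2\right) 6 - 5 \right)} = - \frac{85}{-125 - 17} = - \frac{85}{-142} = - \frac{85 \left(-1\right)}{142} = \left(-1\right) \left(- \frac{85}{142}\right) = \frac{85}{142}$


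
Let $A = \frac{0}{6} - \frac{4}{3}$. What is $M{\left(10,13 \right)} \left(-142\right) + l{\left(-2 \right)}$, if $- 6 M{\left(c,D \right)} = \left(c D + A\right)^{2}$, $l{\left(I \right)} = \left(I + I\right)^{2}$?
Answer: $\frac{10579148}{27} \approx 3.9182 \cdot 10^{5}$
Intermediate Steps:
$A = - \frac{4}{3}$ ($A = 0 \cdot \frac{1}{6} - \frac{4}{3} = 0 - \frac{4}{3} = - \frac{4}{3} \approx -1.3333$)
$l{\left(I \right)} = 4 I^{2}$ ($l{\left(I \right)} = \left(2 I\right)^{2} = 4 I^{2}$)
$M{\left(c,D \right)} = - \frac{\left(- \frac{4}{3} + D c\right)^{2}}{6}$ ($M{\left(c,D \right)} = - \frac{\left(c D - \frac{4}{3}\right)^{2}}{6} = - \frac{\left(D c - \frac{4}{3}\right)^{2}}{6} = - \frac{\left(- \frac{4}{3} + D c\right)^{2}}{6}$)
$M{\left(10,13 \right)} \left(-142\right) + l{\left(-2 \right)} = - \frac{\left(-4 + 3 \cdot 13 \cdot 10\right)^{2}}{54} \left(-142\right) + 4 \left(-2\right)^{2} = - \frac{\left(-4 + 390\right)^{2}}{54} \left(-142\right) + 4 \cdot 4 = - \frac{386^{2}}{54} \left(-142\right) + 16 = \left(- \frac{1}{54}\right) 148996 \left(-142\right) + 16 = \left(- \frac{74498}{27}\right) \left(-142\right) + 16 = \frac{10578716}{27} + 16 = \frac{10579148}{27}$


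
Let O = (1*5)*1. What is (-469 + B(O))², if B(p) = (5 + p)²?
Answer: 136161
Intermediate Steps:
O = 5 (O = 5*1 = 5)
(-469 + B(O))² = (-469 + (5 + 5)²)² = (-469 + 10²)² = (-469 + 100)² = (-369)² = 136161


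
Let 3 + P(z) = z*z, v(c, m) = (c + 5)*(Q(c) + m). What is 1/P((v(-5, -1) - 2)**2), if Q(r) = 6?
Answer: 1/13 ≈ 0.076923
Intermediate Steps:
v(c, m) = (5 + c)*(6 + m) (v(c, m) = (c + 5)*(6 + m) = (5 + c)*(6 + m))
P(z) = -3 + z**2 (P(z) = -3 + z*z = -3 + z**2)
1/P((v(-5, -1) - 2)**2) = 1/(-3 + (((30 + 5*(-1) + 6*(-5) - 5*(-1)) - 2)**2)**2) = 1/(-3 + (((30 - 5 - 30 + 5) - 2)**2)**2) = 1/(-3 + ((0 - 2)**2)**2) = 1/(-3 + ((-2)**2)**2) = 1/(-3 + 4**2) = 1/(-3 + 16) = 1/13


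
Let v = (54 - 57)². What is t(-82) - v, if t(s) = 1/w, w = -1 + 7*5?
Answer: -305/34 ≈ -8.9706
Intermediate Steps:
v = 9 (v = (-3)² = 9)
w = 34 (w = -1 + 35 = 34)
t(s) = 1/34
t(-82) - v = 1/34 - 1*9 = 1/34 - 9 = -305/34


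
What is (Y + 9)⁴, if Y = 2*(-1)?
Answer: 2401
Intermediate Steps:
Y = -2
(Y + 9)⁴ = (-2 + 9)⁴ = 7⁴ = 2401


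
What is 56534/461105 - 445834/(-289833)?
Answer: 221961705392/133643445465 ≈ 1.6609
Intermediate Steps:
56534/461105 - 445834/(-289833) = 56534*(1/461105) - 445834*(-1/289833) = 56534/461105 + 445834/289833 = 221961705392/133643445465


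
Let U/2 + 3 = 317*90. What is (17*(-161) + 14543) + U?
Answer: 68860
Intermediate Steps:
U = 57054 (U = -6 + 2*(317*90) = -6 + 2*28530 = -6 + 57060 = 57054)
(17*(-161) + 14543) + U = (17*(-161) + 14543) + 57054 = (-2737 + 14543) + 57054 = 11806 + 57054 = 68860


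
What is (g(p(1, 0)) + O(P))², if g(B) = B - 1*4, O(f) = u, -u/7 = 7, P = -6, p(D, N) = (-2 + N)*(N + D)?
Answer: 3025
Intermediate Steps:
p(D, N) = (-2 + N)*(D + N)
u = -49 (u = -7*7 = -49)
O(f) = -49
g(B) = -4 + B (g(B) = B - 4 = -4 + B)
(g(p(1, 0)) + O(P))² = ((-4 + (0² - 2*1 - 2*0 + 1*0)) - 49)² = ((-4 + (0 - 2 + 0 + 0)) - 49)² = ((-4 - 2) - 49)² = (-6 - 49)² = (-55)² = 3025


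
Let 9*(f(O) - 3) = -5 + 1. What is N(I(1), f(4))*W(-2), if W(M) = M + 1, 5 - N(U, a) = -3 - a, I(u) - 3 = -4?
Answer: -95/9 ≈ -10.556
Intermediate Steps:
f(O) = 23/9 (f(O) = 3 + (-5 + 1)/9 = 3 + (1/9)*(-4) = 3 - 4/9 = 23/9)
I(u) = -1 (I(u) = 3 - 4 = -1)
N(U, a) = 8 + a (N(U, a) = 5 - (-3 - a) = 5 + (3 + a) = 8 + a)
W(M) = 1 + M
N(I(1), f(4))*W(-2) = (8 + 23/9)*(1 - 2) = (95/9)*(-1) = -95/9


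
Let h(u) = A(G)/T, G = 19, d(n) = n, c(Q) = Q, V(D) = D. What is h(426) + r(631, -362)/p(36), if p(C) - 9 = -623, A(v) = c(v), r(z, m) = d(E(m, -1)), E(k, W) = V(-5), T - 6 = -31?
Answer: -11541/15350 ≈ -0.75186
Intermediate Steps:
T = -25 (T = 6 - 31 = -25)
E(k, W) = -5
r(z, m) = -5
A(v) = v
p(C) = -614 (p(C) = 9 - 623 = -614)
h(u) = -19/25 (h(u) = 19/(-25) = 19*(-1/25) = -19/25)
h(426) + r(631, -362)/p(36) = -19/25 - 5/(-614) = -19/25 - 5*(-1/614) = -19/25 + 5/614 = -11541/15350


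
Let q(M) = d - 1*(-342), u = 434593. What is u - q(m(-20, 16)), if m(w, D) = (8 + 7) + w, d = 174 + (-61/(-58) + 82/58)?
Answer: 25176323/58 ≈ 4.3407e+5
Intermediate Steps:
d = 10235/58 (d = 174 + (-61*(-1/58) + 82*(1/58)) = 174 + (61/58 + 41/29) = 174 + 143/58 = 10235/58 ≈ 176.47)
m(w, D) = 15 + w
q(M) = 30071/58 (q(M) = 10235/58 - 1*(-342) = 10235/58 + 342 = 30071/58)
u - q(m(-20, 16)) = 434593 - 1*30071/58 = 434593 - 30071/58 = 25176323/58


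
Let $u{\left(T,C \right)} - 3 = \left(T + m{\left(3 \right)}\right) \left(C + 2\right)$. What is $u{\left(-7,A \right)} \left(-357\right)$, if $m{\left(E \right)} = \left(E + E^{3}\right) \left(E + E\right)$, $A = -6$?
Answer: $245973$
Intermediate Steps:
$m{\left(E \right)} = 2 E \left(E + E^{3}\right)$ ($m{\left(E \right)} = \left(E + E^{3}\right) 2 E = 2 E \left(E + E^{3}\right)$)
$u{\left(T,C \right)} = 3 + \left(2 + C\right) \left(180 + T\right)$ ($u{\left(T,C \right)} = 3 + \left(T + 2 \cdot 3^{2} \left(1 + 3^{2}\right)\right) \left(C + 2\right) = 3 + \left(T + 2 \cdot 9 \left(1 + 9\right)\right) \left(2 + C\right) = 3 + \left(T + 2 \cdot 9 \cdot 10\right) \left(2 + C\right) = 3 + \left(T + 180\right) \left(2 + C\right) = 3 + \left(180 + T\right) \left(2 + C\right) = 3 + \left(2 + C\right) \left(180 + T\right)$)
$u{\left(-7,A \right)} \left(-357\right) = \left(363 + 2 \left(-7\right) + 180 \left(-6\right) - -42\right) \left(-357\right) = \left(363 - 14 - 1080 + 42\right) \left(-357\right) = \left(-689\right) \left(-357\right) = 245973$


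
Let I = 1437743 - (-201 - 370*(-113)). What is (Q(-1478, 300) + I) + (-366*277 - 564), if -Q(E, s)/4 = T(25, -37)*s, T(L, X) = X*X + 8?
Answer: -358212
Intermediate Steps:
I = 1396134 (I = 1437743 - (-201 + 41810) = 1437743 - 1*41609 = 1437743 - 41609 = 1396134)
T(L, X) = 8 + X² (T(L, X) = X² + 8 = 8 + X²)
Q(E, s) = -5508*s (Q(E, s) = -4*(8 + (-37)²)*s = -4*(8 + 1369)*s = -5508*s)
(Q(-1478, 300) + I) + (-366*277 - 564) = (-5508*300 + 1396134) + (-366*277 - 564) = (-1652400 + 1396134) + (-101382 - 564) = -256266 - 101946 = -358212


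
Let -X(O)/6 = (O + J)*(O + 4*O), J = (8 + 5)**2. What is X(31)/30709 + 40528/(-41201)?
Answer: -8907960352/1265241509 ≈ -7.0405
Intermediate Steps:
J = 169 (J = 13**2 = 169)
X(O) = -30*O*(169 + O) (X(O) = -6*(O + 169)*(O + 4*O) = -6*(169 + O)*5*O = -30*O*(169 + O))
X(31)/30709 + 40528/(-41201) = -30*31*(169 + 31)/30709 + 40528/(-41201) = -30*31*200*(1/30709) + 40528*(-1/41201) = -186000*1/30709 - 40528/41201 = -186000/30709 - 40528/41201 = -8907960352/1265241509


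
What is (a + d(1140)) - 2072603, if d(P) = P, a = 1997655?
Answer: -73808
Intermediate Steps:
(a + d(1140)) - 2072603 = (1997655 + 1140) - 2072603 = 1998795 - 2072603 = -73808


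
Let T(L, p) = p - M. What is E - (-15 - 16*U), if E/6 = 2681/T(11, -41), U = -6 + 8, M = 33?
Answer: -6304/37 ≈ -170.38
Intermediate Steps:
T(L, p) = -33 + p (T(L, p) = p - 1*33 = p - 33 = -33 + p)
U = 2
E = -8043/37 (E = 6*(2681/(-33 - 41)) = 6*(2681/(-74)) = 6*(2681*(-1/74)) = 6*(-2681/74) = -8043/37 ≈ -217.38)
E - (-15 - 16*U) = -8043/37 - (-15 - 16*2) = -8043/37 - (-15 - 32) = -8043/37 - 1*(-47) = -8043/37 + 47 = -6304/37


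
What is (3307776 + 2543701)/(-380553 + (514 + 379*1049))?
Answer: 5851477/17532 ≈ 333.76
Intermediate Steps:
(3307776 + 2543701)/(-380553 + (514 + 379*1049)) = 5851477/(-380553 + (514 + 397571)) = 5851477/(-380553 + 398085) = 5851477/17532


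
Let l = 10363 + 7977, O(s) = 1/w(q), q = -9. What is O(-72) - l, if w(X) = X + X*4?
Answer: -825301/45 ≈ -18340.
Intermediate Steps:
w(X) = 5*X (w(X) = X + 4*X = 5*X)
O(s) = -1/45 (O(s) = 1/(5*(-9)) = 1/(-45) = -1/45)
l = 18340
O(-72) - l = -1/45 - 1*18340 = -1/45 - 18340 = -825301/45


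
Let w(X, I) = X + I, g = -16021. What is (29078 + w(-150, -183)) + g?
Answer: 12724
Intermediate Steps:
w(X, I) = I + X
(29078 + w(-150, -183)) + g = (29078 + (-183 - 150)) - 16021 = (29078 - 333) - 16021 = 28745 - 16021 = 12724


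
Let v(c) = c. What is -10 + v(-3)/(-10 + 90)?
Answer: -803/80 ≈ -10.038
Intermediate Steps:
-10 + v(-3)/(-10 + 90) = -10 - 3/(-10 + 90) = -10 - 3/80 = -803/80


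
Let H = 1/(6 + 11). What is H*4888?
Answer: 4888/17 ≈ 287.53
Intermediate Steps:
H = 1/17 ≈ 0.058824
H*4888 = (1/17)*4888 = 4888/17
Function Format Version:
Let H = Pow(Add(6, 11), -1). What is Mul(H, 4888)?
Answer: Rational(4888, 17) ≈ 287.53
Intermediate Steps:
H = Rational(1, 17) (H = Pow(17, -1) = Rational(1, 17) ≈ 0.058824)
Mul(H, 4888) = Mul(Rational(1, 17), 4888) = Rational(4888, 17)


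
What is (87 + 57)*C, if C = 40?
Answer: 5760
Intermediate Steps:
(87 + 57)*C = (87 + 57)*40 = 144*40 = 5760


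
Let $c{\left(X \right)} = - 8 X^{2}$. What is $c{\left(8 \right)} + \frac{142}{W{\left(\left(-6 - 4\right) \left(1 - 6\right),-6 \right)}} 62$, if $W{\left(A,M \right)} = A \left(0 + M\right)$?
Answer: $- \frac{40601}{75} \approx -541.35$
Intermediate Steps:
$W{\left(A,M \right)} = A M$
$c{\left(8 \right)} + \frac{142}{W{\left(\left(-6 - 4\right) \left(1 - 6\right),-6 \right)}} 62 = - 8 \cdot 8^{2} + \frac{142}{\left(-6 - 4\right) \left(1 - 6\right) \left(-6\right)} 62 = \left(-8\right) 64 + \frac{142}{\left(-10\right) \left(-5\right) \left(-6\right)} 62 = -512 + \frac{142}{50 \left(-6\right)} 62 = -512 + \frac{142}{-300} \cdot 62 = -512 + 142 \left(- \frac{1}{300}\right) 62 = -512 - \frac{2201}{75} = - \frac{40601}{75}$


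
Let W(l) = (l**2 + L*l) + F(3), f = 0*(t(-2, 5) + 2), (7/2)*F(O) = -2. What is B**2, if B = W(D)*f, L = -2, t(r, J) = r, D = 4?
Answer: 0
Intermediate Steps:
F(O) = -4/7 (F(O) = (2/7)*(-2) = -4/7)
f = 0 (f = 0*(-2 + 2) = 0*0 = 0)
W(l) = -4/7 + l**2 - 2*l (W(l) = (l**2 - 2*l) - 4/7 = -4/7 + l**2 - 2*l)
B = 0 (B = (-4/7 + 4**2 - 2*4)*0 = (-4/7 + 16 - 8)*0 = (52/7)*0 = 0)
B**2 = 0**2 = 0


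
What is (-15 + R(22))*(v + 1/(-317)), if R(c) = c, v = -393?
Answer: -872074/317 ≈ -2751.0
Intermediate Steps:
(-15 + R(22))*(v + 1/(-317)) = (-15 + 22)*(-393 + 1/(-317)) = 7*(-393 - 1/317) = 7*(-124582/317) = -872074/317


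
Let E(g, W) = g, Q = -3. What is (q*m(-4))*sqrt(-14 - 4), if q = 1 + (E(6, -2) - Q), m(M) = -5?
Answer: -150*I*sqrt(2) ≈ -212.13*I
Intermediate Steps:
q = 10 (q = 1 + (6 - 1*(-3)) = 1 + (6 + 3) = 1 + 9 = 10)
(q*m(-4))*sqrt(-14 - 4) = (10*(-5))*sqrt(-14 - 4) = -150*I*sqrt(2)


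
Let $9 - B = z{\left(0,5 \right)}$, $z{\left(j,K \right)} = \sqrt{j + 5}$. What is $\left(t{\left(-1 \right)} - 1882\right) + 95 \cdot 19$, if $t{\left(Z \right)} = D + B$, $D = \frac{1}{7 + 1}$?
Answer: $- \frac{543}{8} - \sqrt{5} \approx -70.111$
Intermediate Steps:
$z{\left(j,K \right)} = \sqrt{5 + j}$
$D = \frac{1}{8} \approx 0.125$
$B = 9 - \sqrt{5}$ ($B = 9 - \sqrt{5 + 0} = 9 - \sqrt{5} \approx 6.7639$)
$t{\left(Z \right)} = \frac{73}{8} - \sqrt{5}$ ($t{\left(Z \right)} = \frac{1}{8} + \left(9 - \sqrt{5}\right) = \frac{73}{8} - \sqrt{5}$)
$\left(t{\left(-1 \right)} - 1882\right) + 95 \cdot 19 = \left(\left(\frac{73}{8} - \sqrt{5}\right) - 1882\right) + 95 \cdot 19 = \left(\left(\frac{73}{8} - \sqrt{5}\right) - 1882\right) + 1805 = \left(- \frac{14983}{8} - \sqrt{5}\right) + 1805 = - \frac{543}{8} - \sqrt{5}$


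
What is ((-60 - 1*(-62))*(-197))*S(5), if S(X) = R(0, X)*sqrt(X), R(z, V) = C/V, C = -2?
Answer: 788*sqrt(5)/5 ≈ 352.40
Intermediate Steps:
R(z, V) = -2/V
S(X) = -2/sqrt(X) (S(X) = (-2/X)*sqrt(X) = -2/sqrt(X))
((-60 - 1*(-62))*(-197))*S(5) = ((-60 - 1*(-62))*(-197))*(-2*sqrt(5)/5) = ((-60 + 62)*(-197))*(-2*sqrt(5)/5) = (2*(-197))*(-2*sqrt(5)/5) = -(-788)*sqrt(5)/5 = 788*sqrt(5)/5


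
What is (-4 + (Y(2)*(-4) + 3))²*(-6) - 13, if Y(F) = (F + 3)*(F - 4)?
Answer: -9139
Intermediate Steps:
Y(F) = (-4 + F)*(3 + F) (Y(F) = (3 + F)*(-4 + F) = (-4 + F)*(3 + F))
(-4 + (Y(2)*(-4) + 3))²*(-6) - 13 = (-4 + ((-12 + 2² - 1*2)*(-4) + 3))²*(-6) - 13 = (-4 + ((-12 + 4 - 2)*(-4) + 3))²*(-6) - 13 = (-4 + (-10*(-4) + 3))²*(-6) - 13 = (-4 + (40 + 3))²*(-6) - 13 = (-4 + 43)²*(-6) - 13 = 39²*(-6) - 13 = 1521*(-6) - 13 = -9126 - 13 = -9139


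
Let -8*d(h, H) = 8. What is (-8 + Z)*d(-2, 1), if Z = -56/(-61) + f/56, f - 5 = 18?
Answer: 22789/3416 ≈ 6.6712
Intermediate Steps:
f = 23 (f = 5 + 18 = 23)
d(h, H) = -1 (d(h, H) = -⅛*8 = -1)
Z = 4539/3416 (Z = -56/(-61) + 23/56 = -56*(-1/61) + 23*(1/56) = 56/61 + 23/56 = 4539/3416 ≈ 1.3287)
(-8 + Z)*d(-2, 1) = (-8 + 4539/3416)*(-1) = -22789/3416*(-1) = 22789/3416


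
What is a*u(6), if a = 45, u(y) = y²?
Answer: 1620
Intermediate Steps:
a*u(6) = 45*6² = 45*36 = 1620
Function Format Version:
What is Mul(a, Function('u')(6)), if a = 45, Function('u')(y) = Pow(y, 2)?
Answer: 1620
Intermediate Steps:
Mul(a, Function('u')(6)) = Mul(45, Pow(6, 2)) = Mul(45, 36) = 1620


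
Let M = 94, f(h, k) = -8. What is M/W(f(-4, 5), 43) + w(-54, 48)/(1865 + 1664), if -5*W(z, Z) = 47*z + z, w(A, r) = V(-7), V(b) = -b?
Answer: 830659/677568 ≈ 1.2259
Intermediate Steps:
w(A, r) = 7 (w(A, r) = -1*(-7) = 7)
W(z, Z) = -48*z/5 (W(z, Z) = -(47*z + z)/5 = -48*z/5)
M/W(f(-4, 5), 43) + w(-54, 48)/(1865 + 1664) = 94/((-48/5*(-8))) + 7/(1865 + 1664) = 94/(384/5) + 7/3529 = 94*(5/384) + 7*(1/3529) = 235/192 + 7/3529 = 830659/677568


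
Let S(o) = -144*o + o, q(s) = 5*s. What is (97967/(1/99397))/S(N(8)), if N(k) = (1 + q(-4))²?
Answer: -9737625899/51623 ≈ -1.8863e+5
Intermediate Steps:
N(k) = 361 (N(k) = (1 + 5*(-4))² = (1 - 20)² = (-19)² = 361)
S(o) = -143*o
(97967/(1/99397))/S(N(8)) = (97967/(1/99397))/((-143*361)) = (97967/(1/99397))/(-51623) = (97967*99397)*(-1/51623) = 9737625899*(-1/51623) = -9737625899/51623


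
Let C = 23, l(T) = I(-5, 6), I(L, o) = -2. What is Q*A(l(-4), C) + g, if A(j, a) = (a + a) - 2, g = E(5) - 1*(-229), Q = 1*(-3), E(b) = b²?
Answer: 122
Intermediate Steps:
l(T) = -2
Q = -3
g = 254 (g = 5² - 1*(-229) = 25 + 229 = 254)
A(j, a) = -2 + 2*a (A(j, a) = 2*a - 2 = -2 + 2*a)
Q*A(l(-4), C) + g = -3*(-2 + 2*23) + 254 = -3*(-2 + 46) + 254 = -3*44 + 254 = -132 + 254 = 122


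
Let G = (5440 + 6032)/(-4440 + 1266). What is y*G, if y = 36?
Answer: -68832/529 ≈ -130.12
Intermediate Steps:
G = -1912/529 (G = 11472/(-3174) = 11472*(-1/3174) = -1912/529 ≈ -3.6144)
y*G = 36*(-1912/529) = -68832/529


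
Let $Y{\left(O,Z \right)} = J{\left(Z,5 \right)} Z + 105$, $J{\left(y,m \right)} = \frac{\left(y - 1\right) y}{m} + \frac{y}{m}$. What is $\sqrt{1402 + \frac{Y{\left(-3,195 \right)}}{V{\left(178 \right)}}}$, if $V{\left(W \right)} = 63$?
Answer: $\frac{\sqrt{10999842}}{21} \approx 157.93$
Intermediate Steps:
$J{\left(y,m \right)} = \frac{y}{m} + \frac{y \left(-1 + y\right)}{m}$ ($J{\left(y,m \right)} = \frac{\left(-1 + y\right) y}{m} + \frac{y}{m} = \frac{y \left(-1 + y\right)}{m} + \frac{y}{m} = \frac{y}{m} + \frac{y \left(-1 + y\right)}{m}$)
$Y{\left(O,Z \right)} = 105 + \frac{Z^{3}}{5}$ ($Y{\left(O,Z \right)} = \frac{Z^{2}}{5} Z + 105 = \frac{Z^{3}}{5} + 105 = 105 + \frac{Z^{3}}{5}$)
$\sqrt{1402 + \frac{Y{\left(-3,195 \right)}}{V{\left(178 \right)}}} = \sqrt{1402 + \frac{105 + \frac{195^{3}}{5}}{63}} = \sqrt{1402 + \left(105 + \frac{1}{5} \cdot 7414875\right) \frac{1}{63}} = \sqrt{1402 + \left(105 + 1482975\right) \frac{1}{63}} = \sqrt{1402 + 1483080 \cdot \frac{1}{63}} = \sqrt{1402 + \frac{494360}{21}} = \sqrt{\frac{523802}{21}} = \frac{\sqrt{10999842}}{21}$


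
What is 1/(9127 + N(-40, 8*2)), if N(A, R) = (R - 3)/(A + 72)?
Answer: 32/292077 ≈ 0.00010956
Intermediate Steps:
N(A, R) = (-3 + R)/(72 + A)
1/(9127 + N(-40, 8*2)) = 1/(9127 + (-3 + 8*2)/(72 - 40)) = 1/(9127 + (-3 + 16)/32) = 1/(9127 + (1/32)*13) = 1/(9127 + 13/32) = 1/(292077/32) = 32/292077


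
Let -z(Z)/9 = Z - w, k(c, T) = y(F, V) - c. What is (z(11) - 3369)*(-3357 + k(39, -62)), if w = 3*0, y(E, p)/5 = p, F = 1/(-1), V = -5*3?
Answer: 12037428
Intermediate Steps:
V = -15
F = -1
y(E, p) = 5*p
w = 0
k(c, T) = -75 - c (k(c, T) = 5*(-15) - c = -75 - c)
z(Z) = -9*Z (z(Z) = -9*(Z - 1*0) = -9*(Z + 0) = -9*Z)
(z(11) - 3369)*(-3357 + k(39, -62)) = (-9*11 - 3369)*(-3357 + (-75 - 1*39)) = (-99 - 3369)*(-3357 + (-75 - 39)) = -3468*(-3357 - 114) = -3468*(-3471) = 12037428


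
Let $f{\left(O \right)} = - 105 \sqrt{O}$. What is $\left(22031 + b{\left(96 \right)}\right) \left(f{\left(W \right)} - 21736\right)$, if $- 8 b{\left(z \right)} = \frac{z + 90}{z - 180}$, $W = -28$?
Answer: $- \frac{6704205651}{14} - \frac{37012545 i \sqrt{7}}{8} \approx -4.7887 \cdot 10^{8} - 1.2241 \cdot 10^{7} i$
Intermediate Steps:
$b{\left(z \right)} = - \frac{90 + z}{8 \left(-180 + z\right)}$ ($b{\left(z \right)} = - \frac{\left(z + 90\right) \frac{1}{z - 180}}{8} = - \frac{\left(90 + z\right) \frac{1}{-180 + z}}{8} = - \frac{\frac{1}{-180 + z} \left(90 + z\right)}{8} = - \frac{90 + z}{8 \left(-180 + z\right)}$)
$\left(22031 + b{\left(96 \right)}\right) \left(f{\left(W \right)} - 21736\right) = \left(22031 + \frac{-90 - 96}{8 \left(-180 + 96\right)}\right) \left(- 105 \sqrt{-28} - 21736\right) = \left(22031 + \frac{-90 - 96}{8 \left(-84\right)}\right) \left(- 105 \cdot 2 i \sqrt{7} - 21736\right) = \left(22031 + \frac{1}{8} \left(- \frac{1}{84}\right) \left(-186\right)\right) \left(- 210 i \sqrt{7} - 21736\right) = \left(22031 + \frac{31}{112}\right) \left(-21736 - 210 i \sqrt{7}\right) = \frac{2467503 \left(-21736 - 210 i \sqrt{7}\right)}{112} = - \frac{6704205651}{14} - \frac{37012545 i \sqrt{7}}{8}$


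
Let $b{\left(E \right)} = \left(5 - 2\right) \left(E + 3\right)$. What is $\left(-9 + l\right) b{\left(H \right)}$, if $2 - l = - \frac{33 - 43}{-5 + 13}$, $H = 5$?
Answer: $-198$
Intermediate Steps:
$b{\left(E \right)} = 9 + 3 E$ ($b{\left(E \right)} = 3 \left(3 + E\right) = 9 + 3 E$)
$l = \frac{3}{4}$ ($l = 2 - - \frac{33 - 43}{-5 + 13} = 2 - - \frac{-10}{8} = 2 - \left(-1\right) \left(- \frac{5}{4}\right) = 2 - \frac{5}{4} = \frac{3}{4} \approx 0.75$)
$\left(-9 + l\right) b{\left(H \right)} = \left(-9 + \frac{3}{4}\right) \left(9 + 3 \cdot 5\right) = - \frac{33 \left(9 + 15\right)}{4} = \left(- \frac{33}{4}\right) 24 = -198$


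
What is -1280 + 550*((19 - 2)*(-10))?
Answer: -94780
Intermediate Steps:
-1280 + 550*((19 - 2)*(-10)) = -1280 + 550*(17*(-10)) = -1280 + 550*(-170) = -1280 - 93500 = -94780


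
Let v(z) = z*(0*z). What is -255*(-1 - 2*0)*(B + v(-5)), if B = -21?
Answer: -5355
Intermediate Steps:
v(z) = 0 (v(z) = z*0 = 0)
-255*(-1 - 2*0)*(B + v(-5)) = -255*(-1 - 2*0)*(-21 + 0) = -255*(-1 + 0)*(-21) = -(-255)*(-21) = -255*21 = -5355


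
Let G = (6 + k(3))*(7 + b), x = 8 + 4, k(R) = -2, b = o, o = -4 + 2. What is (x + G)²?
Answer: 1024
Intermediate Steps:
o = -2
b = -2
x = 12
G = 20 (G = (6 - 2)*(7 - 2) = 4*5 = 20)
(x + G)² = (12 + 20)² = 32² = 1024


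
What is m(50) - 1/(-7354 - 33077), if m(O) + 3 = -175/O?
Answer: -525601/80862 ≈ -6.5000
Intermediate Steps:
m(O) = -3 - 175/O
m(50) - 1/(-7354 - 33077) = (-3 - 175/50) - 1/(-7354 - 33077) = (-3 - 175*1/50) - 1/(-40431) = (-3 - 7/2) - 1*(-1/40431) = -13/2 + 1/40431 = -525601/80862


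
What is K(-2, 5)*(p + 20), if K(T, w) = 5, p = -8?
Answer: 60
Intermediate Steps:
K(-2, 5)*(p + 20) = 5*(-8 + 20) = 5*12 = 60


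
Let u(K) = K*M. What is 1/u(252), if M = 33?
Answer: 1/8316 ≈ 0.00012025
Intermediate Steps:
u(K) = 33*K (u(K) = K*33 = 33*K)
1/u(252) = 1/(33*252) = 1/8316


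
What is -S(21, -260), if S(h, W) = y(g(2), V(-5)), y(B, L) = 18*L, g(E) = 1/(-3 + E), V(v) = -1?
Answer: 18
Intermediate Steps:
S(h, W) = -18 (S(h, W) = 18*(-1) = -18)
-S(21, -260) = -1*(-18) = 18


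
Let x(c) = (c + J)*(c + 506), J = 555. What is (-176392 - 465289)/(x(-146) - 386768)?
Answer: 641681/239528 ≈ 2.6789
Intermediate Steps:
x(c) = (506 + c)*(555 + c) (x(c) = (c + 555)*(c + 506) = (555 + c)*(506 + c) = (506 + c)*(555 + c))
(-176392 - 465289)/(x(-146) - 386768) = (-176392 - 465289)/((280830 + (-146)² + 1061*(-146)) - 386768) = -641681/((280830 + 21316 - 154906) - 386768) = -641681/(147240 - 386768) = -641681/(-239528) = -641681*(-1/239528) = 641681/239528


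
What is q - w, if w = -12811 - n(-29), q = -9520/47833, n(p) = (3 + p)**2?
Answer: 645114151/47833 ≈ 13487.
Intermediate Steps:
q = -9520/47833 (q = -9520*1/47833 = -9520/47833 ≈ -0.19903)
w = -13487 (w = -12811 - (3 - 29)**2 = -12811 - 1*(-26)**2 = -12811 - 1*676 = -12811 - 676 = -13487)
q - w = -9520/47833 - 1*(-13487) = -9520/47833 + 13487 = 645114151/47833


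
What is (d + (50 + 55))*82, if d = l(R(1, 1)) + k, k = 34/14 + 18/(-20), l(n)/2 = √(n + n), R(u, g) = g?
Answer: 305737/35 + 164*√2 ≈ 8967.3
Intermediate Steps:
l(n) = 2*√2*√n (l(n) = 2*√(n + n) = 2*√(2*n) = 2*(√2*√n) = 2*√2*√n)
k = 107/70 (k = 34*(1/14) + 18*(-1/20) = 17/7 - 9/10 = 107/70 ≈ 1.5286)
d = 107/70 + 2*√2 (d = 2*√2*√1 + 107/70 = 2*√2*1 + 107/70 = 2*√2 + 107/70 = 107/70 + 2*√2 ≈ 4.3570)
(d + (50 + 55))*82 = ((107/70 + 2*√2) + (50 + 55))*82 = ((107/70 + 2*√2) + 105)*82 = (7457/70 + 2*√2)*82 = 305737/35 + 164*√2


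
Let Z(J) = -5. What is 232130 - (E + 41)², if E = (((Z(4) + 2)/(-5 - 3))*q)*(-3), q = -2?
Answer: 3684151/16 ≈ 2.3026e+5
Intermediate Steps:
E = 9/4 (E = (((-5 + 2)/(-5 - 3))*(-2))*(-3) = (-3/(-8)*(-2))*(-3) = (-3*(-⅛)*(-2))*(-3) = ((3/8)*(-2))*(-3) = -¾*(-3) = 9/4 ≈ 2.2500)
232130 - (E + 41)² = 232130 - (9/4 + 41)² = 232130 - (173/4)² = 232130 - 1*29929/16 = 232130 - 29929/16 = 3684151/16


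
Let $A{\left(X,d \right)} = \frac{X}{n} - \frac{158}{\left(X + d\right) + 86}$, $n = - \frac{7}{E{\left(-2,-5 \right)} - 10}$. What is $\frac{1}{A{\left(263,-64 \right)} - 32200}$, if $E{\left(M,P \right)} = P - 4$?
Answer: $- \frac{1995}{62815961} \approx -3.1759 \cdot 10^{-5}$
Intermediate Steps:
$E{\left(M,P \right)} = -4 + P$
$n = \frac{7}{19}$ ($n = - \frac{7}{\left(-4 - 5\right) - 10} = - \frac{7}{-9 - 10} = - \frac{7}{-19} = \left(-7\right) \left(- \frac{1}{19}\right) = \frac{7}{19} \approx 0.36842$)
$A{\left(X,d \right)} = - \frac{158}{86 + X + d} + \frac{19 X}{7}$ ($A{\left(X,d \right)} = \frac{X}{\frac{7}{19}} - \frac{158}{\left(X + d\right) + 86} = X \frac{19}{7} - \frac{158}{86 + X + d} = \frac{19 X}{7} - \frac{158}{86 + X + d} = - \frac{158}{86 + X + d} + \frac{19 X}{7}$)
$\frac{1}{A{\left(263,-64 \right)} - 32200} = \frac{1}{\frac{-1106 + 19 \cdot 263^{2} + 1634 \cdot 263 + 19 \cdot 263 \left(-64\right)}{7 \left(86 + 263 - 64\right)} - 32200} = \frac{1}{\frac{-1106 + 19 \cdot 69169 + 429742 - 319808}{7 \cdot 285} - 32200} = \frac{1}{\frac{1}{7} \cdot \frac{1}{285} \left(-1106 + 1314211 + 429742 - 319808\right) - 32200} = \frac{1}{\frac{1}{7} \cdot \frac{1}{285} \cdot 1423039 - 32200} = \frac{1}{\frac{1423039}{1995} - 32200} = \frac{1}{- \frac{62815961}{1995}} = - \frac{1995}{62815961}$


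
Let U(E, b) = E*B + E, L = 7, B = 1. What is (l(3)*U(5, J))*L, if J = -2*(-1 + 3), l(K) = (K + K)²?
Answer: 2520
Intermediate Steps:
l(K) = 4*K² (l(K) = (2*K)² = 4*K²)
J = -4 (J = -2*2 = -4)
U(E, b) = 2*E (U(E, b) = E*1 + E = E + E = 2*E)
(l(3)*U(5, J))*L = ((4*3²)*(2*5))*7 = ((4*9)*10)*7 = (36*10)*7 = 360*7 = 2520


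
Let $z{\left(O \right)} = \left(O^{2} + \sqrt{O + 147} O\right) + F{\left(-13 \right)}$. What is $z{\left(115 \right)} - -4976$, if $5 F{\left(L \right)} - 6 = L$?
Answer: $\frac{90998}{5} + 115 \sqrt{262} \approx 20061.0$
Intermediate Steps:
$F{\left(L \right)} = \frac{6}{5} + \frac{L}{5}$
$z{\left(O \right)} = - \frac{7}{5} + O^{2} + O \sqrt{147 + O}$ ($z{\left(O \right)} = \left(O^{2} + \sqrt{O + 147} O\right) + \left(\frac{6}{5} + \frac{1}{5} \left(-13\right)\right) = \left(O^{2} + \sqrt{147 + O} O\right) + \left(\frac{6}{5} - \frac{13}{5}\right) = \left(O^{2} + O \sqrt{147 + O}\right) - \frac{7}{5} = - \frac{7}{5} + O^{2} + O \sqrt{147 + O}$)
$z{\left(115 \right)} - -4976 = \left(- \frac{7}{5} + 115^{2} + 115 \sqrt{147 + 115}\right) - -4976 = \left(- \frac{7}{5} + 13225 + 115 \sqrt{262}\right) + 4976 = \left(\frac{66118}{5} + 115 \sqrt{262}\right) + 4976 = \frac{90998}{5} + 115 \sqrt{262}$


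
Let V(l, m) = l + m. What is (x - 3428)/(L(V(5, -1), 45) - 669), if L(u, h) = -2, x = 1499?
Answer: 1929/671 ≈ 2.8748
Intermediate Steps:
(x - 3428)/(L(V(5, -1), 45) - 669) = (1499 - 3428)/(-2 - 669) = -1929/(-671) = -1929*(-1/671) = 1929/671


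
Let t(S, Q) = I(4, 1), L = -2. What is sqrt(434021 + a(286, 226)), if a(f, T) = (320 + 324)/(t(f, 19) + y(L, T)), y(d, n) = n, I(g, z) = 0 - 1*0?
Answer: sqrt(5542050535)/113 ≈ 658.80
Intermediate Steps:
I(g, z) = 0 (I(g, z) = 0 + 0 = 0)
t(S, Q) = 0
a(f, T) = 644/T (a(f, T) = (320 + 324)/(0 + T) = 644/T)
sqrt(434021 + a(286, 226)) = sqrt(434021 + 644/226) = sqrt(434021 + 644*(1/226)) = sqrt(434021 + 322/113) = sqrt(49044695/113) = sqrt(5542050535)/113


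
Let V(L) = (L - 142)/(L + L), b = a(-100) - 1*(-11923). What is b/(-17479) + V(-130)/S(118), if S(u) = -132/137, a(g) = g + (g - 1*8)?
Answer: -5985206/3408405 ≈ -1.7560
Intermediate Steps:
a(g) = -8 + 2*g (a(g) = g + (g - 8) = g + (-8 + g) = -8 + 2*g)
b = 11715 (b = (-8 + 2*(-100)) - 1*(-11923) = (-8 - 200) + 11923 = -208 + 11923 = 11715)
V(L) = (-142 + L)/(2*L) (V(L) = (-142 + L)/((2*L)) = (-142 + L)*(1/(2*L)) = (-142 + L)/(2*L))
S(u) = -132/137 (S(u) = -132*1/137 = -132/137)
b/(-17479) + V(-130)/S(118) = 11715/(-17479) + ((½)*(-142 - 130)/(-130))/(-132/137) = 11715*(-1/17479) + ((½)*(-1/130)*(-272))*(-137/132) = -1065/1589 + (68/65)*(-137/132) = -1065/1589 - 2329/2145 = -5985206/3408405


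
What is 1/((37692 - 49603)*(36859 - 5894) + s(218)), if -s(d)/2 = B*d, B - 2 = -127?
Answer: -1/368769615 ≈ -2.7117e-9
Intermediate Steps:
B = -125 (B = 2 - 127 = -125)
s(d) = 250*d (s(d) = -(-250)*d = 250*d)
1/((37692 - 49603)*(36859 - 5894) + s(218)) = 1/((37692 - 49603)*(36859 - 5894) + 250*218) = 1/(-11911*30965 + 54500) = 1/(-368824115 + 54500) = 1/(-368769615) = -1/368769615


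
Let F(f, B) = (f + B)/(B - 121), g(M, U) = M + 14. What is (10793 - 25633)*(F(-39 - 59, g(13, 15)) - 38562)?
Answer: 26895696940/47 ≈ 5.7225e+8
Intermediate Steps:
g(M, U) = 14 + M
F(f, B) = (B + f)/(-121 + B)
(10793 - 25633)*(F(-39 - 59, g(13, 15)) - 38562) = (10793 - 25633)*(((14 + 13) + (-39 - 59))/(-121 + (14 + 13)) - 38562) = -14840*((27 - 98)/(-121 + 27) - 38562) = -14840*(-71/(-94) - 38562) = -14840*(-1/94*(-71) - 38562) = -14840*(71/94 - 38562) = -14840*(-3624757/94) = 26895696940/47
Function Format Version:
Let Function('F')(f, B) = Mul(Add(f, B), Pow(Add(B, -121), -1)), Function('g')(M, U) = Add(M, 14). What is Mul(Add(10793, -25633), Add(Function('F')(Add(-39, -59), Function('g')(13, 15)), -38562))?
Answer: Rational(26895696940, 47) ≈ 5.7225e+8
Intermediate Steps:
Function('g')(M, U) = Add(14, M)
Function('F')(f, B) = Mul(Pow(Add(-121, B), -1), Add(B, f)) (Function('F')(f, B) = Mul(Add(B, f), Pow(Add(-121, B), -1)) = Mul(Pow(Add(-121, B), -1), Add(B, f)))
Mul(Add(10793, -25633), Add(Function('F')(Add(-39, -59), Function('g')(13, 15)), -38562)) = Mul(Add(10793, -25633), Add(Mul(Pow(Add(-121, Add(14, 13)), -1), Add(Add(14, 13), Add(-39, -59))), -38562)) = Mul(-14840, Add(Mul(Pow(Add(-121, 27), -1), Add(27, -98)), -38562)) = Mul(-14840, Add(Mul(Pow(-94, -1), -71), -38562)) = Mul(-14840, Add(Mul(Rational(-1, 94), -71), -38562)) = Mul(-14840, Add(Rational(71, 94), -38562)) = Mul(-14840, Rational(-3624757, 94)) = Rational(26895696940, 47)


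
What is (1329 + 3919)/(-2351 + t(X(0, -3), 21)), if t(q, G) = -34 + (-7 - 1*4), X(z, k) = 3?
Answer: -1312/599 ≈ -2.1903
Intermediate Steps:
t(q, G) = -45 (t(q, G) = -34 + (-7 - 4) = -34 - 11 = -45)
(1329 + 3919)/(-2351 + t(X(0, -3), 21)) = (1329 + 3919)/(-2351 - 45) = 5248/(-2396) = 5248*(-1/2396) = -1312/599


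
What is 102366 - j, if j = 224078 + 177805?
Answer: -299517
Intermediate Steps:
j = 401883
102366 - j = 102366 - 1*401883 = 102366 - 401883 = -299517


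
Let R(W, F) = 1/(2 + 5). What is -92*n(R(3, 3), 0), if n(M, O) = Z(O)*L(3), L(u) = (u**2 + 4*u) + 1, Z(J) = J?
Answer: 0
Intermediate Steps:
L(u) = 1 + u**2 + 4*u
R(W, F) = 1/7
n(M, O) = 22*O (n(M, O) = O*(1 + 3**2 + 4*3) = O*(1 + 9 + 12) = O*22 = 22*O)
-92*n(R(3, 3), 0) = -2024*0 = -92*0 = 0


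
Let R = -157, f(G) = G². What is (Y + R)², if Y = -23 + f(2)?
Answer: 30976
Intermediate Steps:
Y = -19 (Y = -23 + 2² = -23 + 4 = -19)
(Y + R)² = (-19 - 157)² = (-176)² = 30976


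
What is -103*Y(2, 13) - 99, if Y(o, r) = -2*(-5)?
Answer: -1129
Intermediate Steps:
Y(o, r) = 10
-103*Y(2, 13) - 99 = -103*10 - 99 = -1030 - 99 = -1129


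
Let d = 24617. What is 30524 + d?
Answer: 55141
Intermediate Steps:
30524 + d = 30524 + 24617 = 55141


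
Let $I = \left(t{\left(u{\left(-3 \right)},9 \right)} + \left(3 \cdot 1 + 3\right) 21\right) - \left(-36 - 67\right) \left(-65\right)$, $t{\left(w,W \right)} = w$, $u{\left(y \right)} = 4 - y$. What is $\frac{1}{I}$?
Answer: $- \frac{1}{6562} \approx -0.00015239$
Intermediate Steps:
$I = -6562$ ($I = \left(\left(4 - -3\right) + \left(3 \cdot 1 + 3\right) 21\right) - \left(-36 - 67\right) \left(-65\right) = \left(\left(4 + 3\right) + \left(3 + 3\right) 21\right) - \left(-103\right) \left(-65\right) = \left(7 + 6 \cdot 21\right) - 6695 = \left(7 + 126\right) - 6695 = 133 - 6695 = -6562$)
$\frac{1}{I} = \frac{1}{-6562} = - \frac{1}{6562}$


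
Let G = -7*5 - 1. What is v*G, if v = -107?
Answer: 3852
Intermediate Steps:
G = -36 (G = -35 - 1 = -36)
v*G = -107*(-36) = 3852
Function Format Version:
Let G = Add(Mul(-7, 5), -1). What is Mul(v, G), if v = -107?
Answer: 3852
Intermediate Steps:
G = -36 (G = Add(-35, -1) = -36)
Mul(v, G) = Mul(-107, -36) = 3852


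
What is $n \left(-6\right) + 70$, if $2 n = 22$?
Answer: $4$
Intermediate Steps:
$n = 11$ ($n = \frac{1}{2} \cdot 22 = 11$)
$n \left(-6\right) + 70 = 11 \left(-6\right) + 70 = -66 + 70 = 4$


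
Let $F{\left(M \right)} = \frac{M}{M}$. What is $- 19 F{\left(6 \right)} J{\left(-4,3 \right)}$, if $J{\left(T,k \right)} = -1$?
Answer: $19$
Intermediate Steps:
$F{\left(M \right)} = 1$
$- 19 F{\left(6 \right)} J{\left(-4,3 \right)} = \left(-19\right) 1 \left(-1\right) = \left(-19\right) \left(-1\right) = 19$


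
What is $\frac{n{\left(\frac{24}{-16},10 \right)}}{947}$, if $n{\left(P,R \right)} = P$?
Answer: $- \frac{3}{1894} \approx -0.0015839$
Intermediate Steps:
$\frac{n{\left(\frac{24}{-16},10 \right)}}{947} = \frac{24 \frac{1}{-16}}{947} = 24 \left(- \frac{1}{16}\right) \frac{1}{947} = \left(- \frac{3}{2}\right) \frac{1}{947} = - \frac{3}{1894}$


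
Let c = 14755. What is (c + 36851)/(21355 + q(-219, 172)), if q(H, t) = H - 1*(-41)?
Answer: 5734/2353 ≈ 2.4369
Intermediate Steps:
q(H, t) = 41 + H (q(H, t) = H + 41 = 41 + H)
(c + 36851)/(21355 + q(-219, 172)) = (14755 + 36851)/(21355 + (41 - 219)) = 51606/(21355 - 178) = 51606/21177 = 51606*(1/21177) = 5734/2353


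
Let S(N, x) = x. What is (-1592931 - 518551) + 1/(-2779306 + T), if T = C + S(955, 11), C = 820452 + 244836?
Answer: -3619094928375/1714007 ≈ -2.1115e+6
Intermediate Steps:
C = 1065288
T = 1065299 (T = 1065288 + 11 = 1065299)
(-1592931 - 518551) + 1/(-2779306 + T) = (-1592931 - 518551) + 1/(-2779306 + 1065299) = -2111482 + 1/(-1714007) = -2111482 - 1/1714007 = -3619094928375/1714007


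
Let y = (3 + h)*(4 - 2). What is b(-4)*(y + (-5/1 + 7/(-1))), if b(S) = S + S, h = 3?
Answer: 0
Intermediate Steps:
b(S) = 2*S
y = 12 (y = (3 + 3)*(4 - 2) = 6*2 = 12)
b(-4)*(y + (-5/1 + 7/(-1))) = (2*(-4))*(12 + (-5/1 + 7/(-1))) = -8*(12 + (-5*1 + 7*(-1))) = -8*(12 + (-5 - 7)) = -8*(12 - 12) = -8*0 = 0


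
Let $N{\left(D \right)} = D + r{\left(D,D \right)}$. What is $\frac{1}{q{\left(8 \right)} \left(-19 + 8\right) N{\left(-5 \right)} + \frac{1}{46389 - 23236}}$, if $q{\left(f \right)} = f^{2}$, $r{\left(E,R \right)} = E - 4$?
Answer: $\frac{23153}{228195969} \approx 0.00010146$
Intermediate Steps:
$r{\left(E,R \right)} = -4 + E$ ($r{\left(E,R \right)} = E - 4 = -4 + E$)
$N{\left(D \right)} = -4 + 2 D$ ($N{\left(D \right)} = D + \left(-4 + D\right) = -4 + 2 D$)
$\frac{1}{q{\left(8 \right)} \left(-19 + 8\right) N{\left(-5 \right)} + \frac{1}{46389 - 23236}} = \frac{1}{8^{2} \left(-19 + 8\right) \left(-4 + 2 \left(-5\right)\right) + \frac{1}{46389 - 23236}} = \frac{1}{64 \left(- 11 \left(-4 - 10\right)\right) + \frac{1}{23153}} = \frac{1}{64 \left(\left(-11\right) \left(-14\right)\right) + \frac{1}{23153}} = \frac{1}{64 \cdot 154 + \frac{1}{23153}} = \frac{1}{9856 + \frac{1}{23153}} = \frac{1}{\frac{228195969}{23153}} = \frac{23153}{228195969}$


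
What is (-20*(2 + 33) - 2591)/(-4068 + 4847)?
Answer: -3291/779 ≈ -4.2246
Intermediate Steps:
(-20*(2 + 33) - 2591)/(-4068 + 4847) = (-20*35 - 2591)/779 = (-700 - 2591)*(1/779) = -3291*1/779 = -3291/779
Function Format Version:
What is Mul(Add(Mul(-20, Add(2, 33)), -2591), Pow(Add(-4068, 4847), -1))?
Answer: Rational(-3291, 779) ≈ -4.2246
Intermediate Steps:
Mul(Add(Mul(-20, Add(2, 33)), -2591), Pow(Add(-4068, 4847), -1)) = Mul(Add(Mul(-20, 35), -2591), Pow(779, -1)) = Mul(Add(-700, -2591), Rational(1, 779)) = Mul(-3291, Rational(1, 779)) = Rational(-3291, 779)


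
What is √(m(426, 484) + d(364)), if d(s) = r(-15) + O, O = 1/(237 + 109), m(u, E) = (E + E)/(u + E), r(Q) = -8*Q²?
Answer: I*√44585133331830/157430 ≈ 42.414*I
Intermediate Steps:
m(u, E) = 2*E/(E + u) (m(u, E) = (2*E)/(E + u) = 2*E/(E + u))
O = 1/346 ≈ 0.0028902
d(s) = -622799/346 (d(s) = -8*(-15)² + 1/346 = -8*225 + 1/346 = -1800 + 1/346 = -622799/346)
√(m(426, 484) + d(364)) = √(2*484/(484 + 426) - 622799/346) = √(2*484/910 - 622799/346) = √(2*484*(1/910) - 622799/346) = √(484/455 - 622799/346) = √(-283206081/157430) = I*√44585133331830/157430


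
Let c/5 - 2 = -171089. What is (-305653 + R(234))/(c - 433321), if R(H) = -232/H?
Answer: 35761517/150784452 ≈ 0.23717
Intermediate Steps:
c = -855435 (c = 10 + 5*(-171089) = 10 - 855445 = -855435)
(-305653 + R(234))/(c - 433321) = (-305653 - 232/234)/(-855435 - 433321) = (-305653 - 232*1/234)/(-1288756) = (-305653 - 116/117)*(-1/1288756) = -35761517/117*(-1/1288756) = 35761517/150784452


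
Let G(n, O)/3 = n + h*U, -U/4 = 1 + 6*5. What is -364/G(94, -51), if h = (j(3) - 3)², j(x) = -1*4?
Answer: 182/8973 ≈ 0.020283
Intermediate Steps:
U = -124 (U = -4*(1 + 6*5) = -4*(1 + 30) = -4*31 = -124)
j(x) = -4
h = 49 (h = (-4 - 3)² = (-7)² = 49)
G(n, O) = -18228 + 3*n (G(n, O) = 3*(n + 49*(-124)) = 3*(n - 6076) = 3*(-6076 + n) = -18228 + 3*n)
-364/G(94, -51) = -364/(-18228 + 3*94) = -364/(-18228 + 282) = -364/(-17946) = -364*(-1/17946) = 182/8973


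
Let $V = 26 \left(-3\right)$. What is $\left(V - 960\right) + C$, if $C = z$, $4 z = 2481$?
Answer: $- \frac{1671}{4} \approx -417.75$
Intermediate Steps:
$z = \frac{2481}{4}$ ($z = \frac{1}{4} \cdot 2481 = \frac{2481}{4} \approx 620.25$)
$V = -78$
$C = \frac{2481}{4} \approx 620.25$
$\left(V - 960\right) + C = \left(-78 - 960\right) + \frac{2481}{4} = -1038 + \frac{2481}{4} = - \frac{1671}{4}$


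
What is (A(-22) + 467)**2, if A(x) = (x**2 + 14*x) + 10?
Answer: 426409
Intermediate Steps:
A(x) = 10 + x**2 + 14*x
(A(-22) + 467)**2 = ((10 + (-22)**2 + 14*(-22)) + 467)**2 = ((10 + 484 - 308) + 467)**2 = (186 + 467)**2 = 653**2 = 426409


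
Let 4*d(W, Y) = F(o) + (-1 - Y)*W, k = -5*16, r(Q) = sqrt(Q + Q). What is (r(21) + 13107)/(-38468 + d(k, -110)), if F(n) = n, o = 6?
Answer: -26214/81293 - 2*sqrt(42)/81293 ≈ -0.32262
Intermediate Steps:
r(Q) = sqrt(2)*sqrt(Q) (r(Q) = sqrt(2*Q) = sqrt(2)*sqrt(Q))
k = -80
d(W, Y) = 3/2 + W*(-1 - Y)/4 (d(W, Y) = (6 + (-1 - Y)*W)/4 = (6 + W*(-1 - Y))/4 = 3/2 + W*(-1 - Y)/4)
(r(21) + 13107)/(-38468 + d(k, -110)) = (sqrt(2)*sqrt(21) + 13107)/(-38468 + (3/2 - 1/4*(-80) - 1/4*(-80)*(-110))) = (sqrt(42) + 13107)/(-38468 + (3/2 + 20 - 2200)) = (13107 + sqrt(42))/(-38468 - 4357/2) = (13107 + sqrt(42))/(-81293/2) = (13107 + sqrt(42))*(-2/81293) = -26214/81293 - 2*sqrt(42)/81293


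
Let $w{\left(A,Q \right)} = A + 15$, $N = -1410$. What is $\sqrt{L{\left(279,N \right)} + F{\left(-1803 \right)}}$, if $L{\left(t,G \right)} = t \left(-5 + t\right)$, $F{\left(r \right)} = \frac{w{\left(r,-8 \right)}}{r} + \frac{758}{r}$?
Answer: $\frac{4 \sqrt{15532075119}}{1803} \approx 276.49$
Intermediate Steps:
$w{\left(A,Q \right)} = 15 + A$
$F{\left(r \right)} = \frac{758}{r} + \frac{15 + r}{r}$ ($F{\left(r \right)} = \frac{15 + r}{r} + \frac{758}{r} = \frac{758}{r} + \frac{15 + r}{r}$)
$\sqrt{L{\left(279,N \right)} + F{\left(-1803 \right)}} = \sqrt{279 \left(-5 + 279\right) + \frac{773 - 1803}{-1803}} = \sqrt{279 \cdot 274 - - \frac{1030}{1803}} = \sqrt{76446 + \frac{1030}{1803}} = \sqrt{\frac{137833168}{1803}} = \frac{4 \sqrt{15532075119}}{1803}$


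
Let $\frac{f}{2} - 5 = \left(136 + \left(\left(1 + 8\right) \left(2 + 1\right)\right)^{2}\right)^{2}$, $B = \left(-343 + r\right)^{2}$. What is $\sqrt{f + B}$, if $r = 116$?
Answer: $\sqrt{1547989} \approx 1244.2$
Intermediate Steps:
$B = 51529$ ($B = \left(-343 + 116\right)^{2} = \left(-227\right)^{2} = 51529$)
$f = 1496460$ ($f = 10 + 2 \left(136 + \left(\left(1 + 8\right) \left(2 + 1\right)\right)^{2}\right)^{2} = 10 + 2 \left(136 + \left(9 \cdot 3\right)^{2}\right)^{2} = 10 + 2 \left(136 + 27^{2}\right)^{2} = 10 + 2 \left(136 + 729\right)^{2} = 10 + 2 \cdot 865^{2} = 10 + 2 \cdot 748225 = 10 + 1496450 = 1496460$)
$\sqrt{f + B} = \sqrt{1496460 + 51529} = \sqrt{1547989}$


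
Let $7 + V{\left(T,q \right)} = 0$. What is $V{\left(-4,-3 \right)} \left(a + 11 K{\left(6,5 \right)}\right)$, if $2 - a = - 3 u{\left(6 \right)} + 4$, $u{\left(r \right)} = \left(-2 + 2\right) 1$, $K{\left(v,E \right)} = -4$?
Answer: $322$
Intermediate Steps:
$V{\left(T,q \right)} = -7$ ($V{\left(T,q \right)} = -7 + 0 = -7$)
$u{\left(r \right)} = 0$ ($u{\left(r \right)} = 0 \cdot 1 = 0$)
$a = -2$ ($a = 2 - \left(\left(-3\right) 0 + 4\right) = 2 - \left(0 + 4\right) = 2 - 4 = -2$)
$V{\left(-4,-3 \right)} \left(a + 11 K{\left(6,5 \right)}\right) = - 7 \left(-2 + 11 \left(-4\right)\right) = - 7 \left(-2 - 44\right) = \left(-7\right) \left(-46\right) = 322$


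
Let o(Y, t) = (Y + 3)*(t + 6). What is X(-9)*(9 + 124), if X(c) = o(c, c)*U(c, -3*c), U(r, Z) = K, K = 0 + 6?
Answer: 14364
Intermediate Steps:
K = 6
o(Y, t) = (3 + Y)*(6 + t)
U(r, Z) = 6
X(c) = 108 + 6*c² + 54*c (X(c) = (18 + 3*c + 6*c + c*c)*6 = (18 + 3*c + 6*c + c²)*6 = (18 + c² + 9*c)*6 = 108 + 6*c² + 54*c)
X(-9)*(9 + 124) = (108 + 6*(-9)² + 54*(-9))*(9 + 124) = (108 + 6*81 - 486)*133 = (108 + 486 - 486)*133 = 108*133 = 14364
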